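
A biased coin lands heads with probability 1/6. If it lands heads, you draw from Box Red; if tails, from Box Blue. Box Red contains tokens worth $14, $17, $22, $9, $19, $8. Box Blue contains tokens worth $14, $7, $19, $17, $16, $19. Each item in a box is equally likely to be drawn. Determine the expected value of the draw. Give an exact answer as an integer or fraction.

E[X | Box Red] = (14 + 17 + 22 + 9 + 19 + 8)/6 = 89/6
E[X | Box Blue] = (14 + 7 + 19 + 17 + 16 + 19)/6 = 46/3
E[X] = (1/6)·89/6 + (5/6)·46/3 = 61/4

61/4 dollars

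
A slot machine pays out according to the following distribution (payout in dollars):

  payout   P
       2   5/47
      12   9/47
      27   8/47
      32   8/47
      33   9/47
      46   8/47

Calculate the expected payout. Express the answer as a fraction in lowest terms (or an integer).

1255/47 dollars

E[X] = (5/47)·2 + (9/47)·12 + (8/47)·27 + (8/47)·32 + (9/47)·33 + (8/47)·46
     = 1255/47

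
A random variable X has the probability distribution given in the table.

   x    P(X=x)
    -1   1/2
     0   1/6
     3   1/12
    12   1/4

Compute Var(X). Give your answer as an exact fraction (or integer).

E[X] = (1/2)·(-1) + (1/6)·0 + (1/12)·3 + (1/4)·12 = 11/4
E[X²] = (1/2)·1 + (1/6)·0 + (1/12)·9 + (1/4)·144 = 149/4
Var(X) = 149/4 − (11/4)² = 475/16

475/16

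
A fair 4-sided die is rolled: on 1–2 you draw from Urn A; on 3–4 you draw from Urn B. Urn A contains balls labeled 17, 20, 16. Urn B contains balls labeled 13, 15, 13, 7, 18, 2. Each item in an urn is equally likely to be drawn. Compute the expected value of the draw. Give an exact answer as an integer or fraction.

E[X | Urn A] = (17 + 20 + 16)/3 = 53/3
E[X | Urn B] = (13 + 15 + 13 + 7 + 18 + 2)/6 = 34/3
E[X] = (1/2)·53/3 + (1/2)·34/3 = 29/2

29/2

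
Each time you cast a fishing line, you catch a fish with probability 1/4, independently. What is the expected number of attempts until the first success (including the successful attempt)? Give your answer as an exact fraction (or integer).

For a geometric distribution, E[trials] = 1/p = 1/(1/4) = 4.

4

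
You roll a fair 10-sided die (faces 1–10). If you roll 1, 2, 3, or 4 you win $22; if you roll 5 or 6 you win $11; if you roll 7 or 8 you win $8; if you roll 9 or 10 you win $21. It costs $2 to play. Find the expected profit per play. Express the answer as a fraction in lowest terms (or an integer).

74/5 dollars

E[payout] = (1/5)·8 + (1/5)·11 + (1/5)·21 + (2/5)·22 = 84/5
Expected profit = 84/5 − 2 = 74/5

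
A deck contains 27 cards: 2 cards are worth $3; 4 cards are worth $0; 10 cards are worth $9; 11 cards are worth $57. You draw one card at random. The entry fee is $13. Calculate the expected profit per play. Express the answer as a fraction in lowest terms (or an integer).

124/9 dollars

E[payout] = (2/27)·3 + (4/27)·0 + (10/27)·9 + (11/27)·57 = 241/9
Expected profit = 241/9 − 13 = 124/9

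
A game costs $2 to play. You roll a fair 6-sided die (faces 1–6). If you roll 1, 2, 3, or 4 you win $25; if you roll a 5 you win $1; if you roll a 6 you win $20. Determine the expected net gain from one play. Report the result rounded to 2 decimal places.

E[payout] = (1/6)·1 + (1/6)·20 + (2/3)·25 = 121/6
Expected profit = 121/6 − 2 = 109/6 ≈ $18.17

$18.17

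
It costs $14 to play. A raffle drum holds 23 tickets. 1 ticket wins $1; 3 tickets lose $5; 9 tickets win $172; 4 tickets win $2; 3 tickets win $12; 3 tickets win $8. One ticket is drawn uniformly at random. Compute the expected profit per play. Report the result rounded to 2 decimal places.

E[payout] = (1/23)·1 + (3/23)·(-5) + (9/23)·172 + (4/23)·2 + (3/23)·12 + (3/23)·8 = 1602/23
Expected profit = 1602/23 − 14 = 1280/23 ≈ $55.65

$55.65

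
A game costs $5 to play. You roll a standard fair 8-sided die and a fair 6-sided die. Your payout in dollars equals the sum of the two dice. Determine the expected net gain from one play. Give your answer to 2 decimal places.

$3.00

Distribution of the sum of the two dice: 2 w.p. 1/48, 3 w.p. 1/24, 4 w.p. 1/16, 5 w.p. 1/12, 6 w.p. 5/48, 7 w.p. 1/8, …
E[payout] = (1/48)·2 + (1/24)·3 + (1/16)·4 + (1/12)·5 + (5/48)·6 + (1/8)·7 + (1/8)·8 + (1/8)·9 + (5/48)·10 + (1/12)·11 + (1/16)·12 + (1/24)·13 + (1/48)·14 = 8
Expected profit = 8 − 5 = 3 ≈ $3.00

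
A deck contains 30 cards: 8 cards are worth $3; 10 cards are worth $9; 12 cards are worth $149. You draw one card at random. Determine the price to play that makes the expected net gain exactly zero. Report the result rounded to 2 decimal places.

E[payout] = (8/30)·3 + (10/30)·9 + (12/30)·149 = 317/5
Fair fee = E[payout] = 317/5 ≈ $63.40

$63.40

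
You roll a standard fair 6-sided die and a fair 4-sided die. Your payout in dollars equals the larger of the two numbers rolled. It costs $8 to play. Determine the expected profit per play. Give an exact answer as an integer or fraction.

Distribution of the larger of the two numbers rolled: 1 w.p. 1/24, 2 w.p. 1/8, 3 w.p. 5/24, 4 w.p. 7/24, 5 w.p. 1/6, 6 w.p. 1/6
E[payout] = (1/24)·1 + (1/8)·2 + (5/24)·3 + (7/24)·4 + (1/6)·5 + (1/6)·6 = 47/12
Expected profit = 47/12 − 8 = -49/12

-49/12 dollars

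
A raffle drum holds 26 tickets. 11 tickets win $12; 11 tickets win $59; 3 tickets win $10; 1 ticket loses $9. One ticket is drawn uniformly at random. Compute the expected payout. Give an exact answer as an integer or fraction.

E[payout] = (11/26)·12 + (11/26)·59 + (3/26)·10 + (1/26)·(-9) = 401/13

401/13 dollars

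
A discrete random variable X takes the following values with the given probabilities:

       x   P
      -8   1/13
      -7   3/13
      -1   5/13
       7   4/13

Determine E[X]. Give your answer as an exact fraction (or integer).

E[X] = (1/13)·(-8) + (3/13)·(-7) + (5/13)·(-1) + (4/13)·7
     = -6/13

-6/13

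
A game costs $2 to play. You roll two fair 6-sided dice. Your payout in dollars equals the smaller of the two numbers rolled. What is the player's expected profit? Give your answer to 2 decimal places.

$0.53

Distribution of the smaller of the two numbers rolled: 1 w.p. 11/36, 2 w.p. 1/4, 3 w.p. 7/36, 4 w.p. 5/36, 5 w.p. 1/12, 6 w.p. 1/36
E[payout] = (11/36)·1 + (1/4)·2 + (7/36)·3 + (5/36)·4 + (1/12)·5 + (1/36)·6 = 91/36
Expected profit = 91/36 − 2 = 19/36 ≈ $0.53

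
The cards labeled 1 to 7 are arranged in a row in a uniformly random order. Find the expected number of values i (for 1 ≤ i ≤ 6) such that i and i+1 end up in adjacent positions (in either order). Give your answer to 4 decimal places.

1.7143

For each i ∈ {1,…,6}, let Xᵢ = 1 if i and i+1 are adjacent. P(Xᵢ=1) = 2·(7−1)!/7! = 2/7.
By linearity, E[ΣXᵢ] = (6)·(2/7) = 12/7.
≈ 1.7143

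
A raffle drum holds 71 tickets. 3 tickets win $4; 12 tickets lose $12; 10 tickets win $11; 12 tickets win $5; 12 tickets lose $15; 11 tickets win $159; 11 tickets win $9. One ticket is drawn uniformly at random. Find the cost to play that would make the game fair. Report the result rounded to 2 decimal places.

$24.03

E[payout] = (3/71)·4 + (12/71)·(-12) + (10/71)·11 + (12/71)·5 + (12/71)·(-15) + (11/71)·159 + (11/71)·9 = 1706/71
Fair fee = E[payout] = 1706/71 ≈ $24.03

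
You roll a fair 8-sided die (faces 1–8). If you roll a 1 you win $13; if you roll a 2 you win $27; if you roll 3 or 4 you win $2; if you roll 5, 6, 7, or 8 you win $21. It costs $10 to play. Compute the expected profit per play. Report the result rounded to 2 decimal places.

E[payout] = (1/4)·2 + (1/8)·13 + (1/2)·21 + (1/8)·27 = 16
Expected profit = 16 − 10 = 6 ≈ $6.00

$6.00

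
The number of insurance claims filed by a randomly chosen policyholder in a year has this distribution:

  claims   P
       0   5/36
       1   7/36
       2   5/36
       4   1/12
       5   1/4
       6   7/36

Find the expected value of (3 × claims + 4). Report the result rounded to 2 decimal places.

13.67

E[3x+4] = (5/36)·4 + (7/36)·7 + (5/36)·10 + (1/12)·16 + (1/4)·19 + (7/36)·22
     = 41/3 ≈ 13.67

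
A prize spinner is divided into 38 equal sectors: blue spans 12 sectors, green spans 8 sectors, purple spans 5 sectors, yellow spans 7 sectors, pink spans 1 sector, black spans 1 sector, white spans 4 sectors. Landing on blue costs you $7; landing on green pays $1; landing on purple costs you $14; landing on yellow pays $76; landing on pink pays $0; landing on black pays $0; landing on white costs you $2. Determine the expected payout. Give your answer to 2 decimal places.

E[payout] = (12/38)·(-7) + (8/38)·1 + (5/38)·(-14) + (7/38)·76 + (1/38)·0 + (1/38)·0 + (4/38)·(-2) = 189/19
≈ $9.95

$9.95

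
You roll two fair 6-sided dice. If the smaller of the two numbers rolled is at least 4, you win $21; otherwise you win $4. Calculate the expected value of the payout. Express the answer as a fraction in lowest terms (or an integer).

33/4 dollars

E[payout] = (3/4)·4 + (1/4)·21 = 33/4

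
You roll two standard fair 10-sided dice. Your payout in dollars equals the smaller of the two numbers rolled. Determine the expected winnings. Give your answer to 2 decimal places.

Distribution of the smaller of the two numbers rolled: 1 w.p. 19/100, 2 w.p. 17/100, 3 w.p. 3/20, 4 w.p. 13/100, 5 w.p. 11/100, 6 w.p. 9/100, …
E[payout] = (19/100)·1 + (17/100)·2 + (3/20)·3 + (13/100)·4 + (11/100)·5 + (9/100)·6 + (7/100)·7 + (1/20)·8 + (3/100)·9 + (1/100)·10 = 77/20
≈ $3.85

$3.85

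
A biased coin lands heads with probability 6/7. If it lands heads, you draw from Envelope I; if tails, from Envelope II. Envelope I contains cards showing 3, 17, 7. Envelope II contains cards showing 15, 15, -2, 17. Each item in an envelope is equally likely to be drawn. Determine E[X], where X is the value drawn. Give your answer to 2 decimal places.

E[X | Envelope I] = (3 + 17 + 7)/3 = 9
E[X | Envelope II] = (15 + 15 − 2 + 17)/4 = 45/4
E[X] = (6/7)·9 + (1/7)·45/4 = 261/28 ≈ 9.32

9.32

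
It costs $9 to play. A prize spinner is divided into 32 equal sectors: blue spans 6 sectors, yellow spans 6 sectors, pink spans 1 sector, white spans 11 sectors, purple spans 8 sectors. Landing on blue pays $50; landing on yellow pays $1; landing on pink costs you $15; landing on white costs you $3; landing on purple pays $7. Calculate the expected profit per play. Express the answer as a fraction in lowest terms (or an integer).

E[payout] = (6/32)·50 + (6/32)·1 + (1/32)·(-15) + (11/32)·(-3) + (8/32)·7 = 157/16
Expected profit = 157/16 − 9 = 13/16

13/16 dollars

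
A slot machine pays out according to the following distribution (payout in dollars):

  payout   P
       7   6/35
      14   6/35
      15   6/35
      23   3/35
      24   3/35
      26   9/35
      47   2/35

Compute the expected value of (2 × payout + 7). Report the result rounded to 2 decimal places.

46.14

E[2x+7] = (6/35)·21 + (6/35)·35 + (6/35)·37 + (3/35)·53 + (3/35)·55 + (9/35)·59 + (2/35)·101
     = 323/7 ≈ 46.14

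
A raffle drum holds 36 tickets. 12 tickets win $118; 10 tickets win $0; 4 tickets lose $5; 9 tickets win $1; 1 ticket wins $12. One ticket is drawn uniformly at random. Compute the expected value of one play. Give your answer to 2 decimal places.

$39.36

E[payout] = (12/36)·118 + (10/36)·0 + (4/36)·(-5) + (9/36)·1 + (1/36)·12 = 1417/36
≈ $39.36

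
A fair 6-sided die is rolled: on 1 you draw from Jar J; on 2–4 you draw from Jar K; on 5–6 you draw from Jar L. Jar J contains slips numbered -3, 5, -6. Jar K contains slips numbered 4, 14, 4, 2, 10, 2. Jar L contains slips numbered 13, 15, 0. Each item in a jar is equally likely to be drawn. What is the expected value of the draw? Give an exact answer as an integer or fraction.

E[X | Jar J] = (-3 + 5 − 6)/3 = -4/3
E[X | Jar K] = (4 + 14 + 4 + 2 + 10 + 2)/6 = 6
E[X | Jar L] = (13 + 15 + 0)/3 = 28/3
E[X] = (1/6)·(-4/3) + (1/2)·6 + (1/3)·28/3 = 53/9

53/9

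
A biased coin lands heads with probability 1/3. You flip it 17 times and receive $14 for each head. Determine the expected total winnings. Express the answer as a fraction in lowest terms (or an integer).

E[#heads] = 17·1/3 = 17/3 (linearity over flips).
E[winnings] = 14·17/3 = 238/3.

238/3 dollars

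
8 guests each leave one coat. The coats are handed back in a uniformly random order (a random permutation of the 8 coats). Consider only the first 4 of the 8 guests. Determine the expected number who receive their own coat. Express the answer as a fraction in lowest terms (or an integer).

1/2

Let Xᵢ = 1 if person i gets their own coat. For each i, P(Xᵢ=1) = 1/8.
By linearity of expectation, E[X₁+…+X_4] = 4·(1/8) = 1/2.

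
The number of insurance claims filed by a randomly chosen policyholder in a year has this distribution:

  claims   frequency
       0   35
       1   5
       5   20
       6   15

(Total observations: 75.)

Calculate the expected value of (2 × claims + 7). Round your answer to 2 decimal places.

Total = 75, so P(claims=0) = 35/75, etc.
E[2x+7] = (7/15)·7 + (1/15)·9 + (4/15)·17 + (1/5)·19
     = 61/5 ≈ 12.20

12.20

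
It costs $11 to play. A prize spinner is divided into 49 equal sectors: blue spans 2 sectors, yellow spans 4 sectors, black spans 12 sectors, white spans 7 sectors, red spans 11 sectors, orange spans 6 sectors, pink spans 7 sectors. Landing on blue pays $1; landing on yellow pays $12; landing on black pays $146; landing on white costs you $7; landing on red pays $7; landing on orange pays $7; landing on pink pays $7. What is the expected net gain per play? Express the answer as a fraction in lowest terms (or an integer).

E[payout] = (2/49)·1 + (4/49)·12 + (12/49)·146 + (7/49)·(-7) + (11/49)·7 + (6/49)·7 + (7/49)·7 = 1921/49
Expected profit = 1921/49 − 11 = 1382/49

1382/49 dollars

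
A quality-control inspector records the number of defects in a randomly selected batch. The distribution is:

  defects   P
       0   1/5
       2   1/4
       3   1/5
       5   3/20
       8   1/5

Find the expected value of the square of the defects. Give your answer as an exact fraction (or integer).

E[X²] = (1/5)·0 + (1/4)·4 + (1/5)·9 + (3/20)·25 + (1/5)·64
     = 387/20

387/20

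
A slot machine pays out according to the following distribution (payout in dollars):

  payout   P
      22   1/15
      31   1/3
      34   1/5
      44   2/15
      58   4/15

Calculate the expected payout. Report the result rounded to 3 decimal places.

$39.933

E[X] = (1/15)·22 + (1/3)·31 + (1/5)·34 + (2/15)·44 + (4/15)·58
     = 599/15 ≈ 39.933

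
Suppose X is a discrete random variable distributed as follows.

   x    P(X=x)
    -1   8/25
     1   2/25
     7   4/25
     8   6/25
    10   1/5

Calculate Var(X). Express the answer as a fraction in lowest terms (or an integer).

514/25

E[X] = (8/25)·(-1) + (2/25)·1 + (4/25)·7 + (6/25)·8 + (1/5)·10 = 24/5
E[X²] = (8/25)·1 + (2/25)·1 + (4/25)·49 + (6/25)·64 + (1/5)·100 = 218/5
Var(X) = 218/5 − (24/5)² = 514/25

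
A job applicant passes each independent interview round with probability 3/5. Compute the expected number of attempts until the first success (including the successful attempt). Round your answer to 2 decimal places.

1.67

For a geometric distribution, E[trials] = 1/p = 1/(3/5) = 5/3.
≈ 1.67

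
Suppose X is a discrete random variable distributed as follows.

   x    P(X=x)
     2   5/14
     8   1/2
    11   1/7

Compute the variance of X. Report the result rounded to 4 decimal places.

E[X] = (5/14)·2 + (1/2)·8 + (1/7)·11 = 44/7
E[X²] = (5/14)·4 + (1/2)·64 + (1/7)·121 = 355/7
Var(X) = 355/7 − (44/7)² = 549/49 ≈ 11.2041

11.2041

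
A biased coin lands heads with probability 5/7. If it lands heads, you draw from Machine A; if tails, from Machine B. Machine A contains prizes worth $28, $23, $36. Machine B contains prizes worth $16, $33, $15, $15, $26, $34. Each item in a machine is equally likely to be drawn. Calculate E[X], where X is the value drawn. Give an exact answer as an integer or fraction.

E[X | Machine A] = (28 + 23 + 36)/3 = 29
E[X | Machine B] = (16 + 33 + 15 + 15 + 26 + 34)/6 = 139/6
E[X] = (5/7)·29 + (2/7)·139/6 = 82/3

82/3 dollars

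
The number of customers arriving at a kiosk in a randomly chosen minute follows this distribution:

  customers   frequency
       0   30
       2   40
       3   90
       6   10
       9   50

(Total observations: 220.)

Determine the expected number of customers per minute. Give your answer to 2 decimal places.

3.91

Total = 220, so P(customers=0) = 30/220, etc.
E[X] = (3/22)·0 + (2/11)·2 + (9/22)·3 + (1/22)·6 + (5/22)·9
     = 43/11 ≈ 3.91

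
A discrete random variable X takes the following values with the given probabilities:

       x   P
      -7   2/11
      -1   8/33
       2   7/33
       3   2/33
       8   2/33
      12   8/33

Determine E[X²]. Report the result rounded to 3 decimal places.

49.333

E[X²] = (2/11)·49 + (8/33)·1 + (7/33)·4 + (2/33)·9 + (2/33)·64 + (8/33)·144
     = 148/3 ≈ 49.333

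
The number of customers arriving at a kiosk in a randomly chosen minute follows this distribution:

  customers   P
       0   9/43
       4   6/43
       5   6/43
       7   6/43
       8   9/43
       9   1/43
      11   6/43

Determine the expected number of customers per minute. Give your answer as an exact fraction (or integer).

243/43

E[X] = (9/43)·0 + (6/43)·4 + (6/43)·5 + (6/43)·7 + (9/43)·8 + (1/43)·9 + (6/43)·11
     = 243/43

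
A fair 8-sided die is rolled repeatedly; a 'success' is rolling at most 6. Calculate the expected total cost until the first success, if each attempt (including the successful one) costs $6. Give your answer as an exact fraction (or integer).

$8

E[#attempts] = 1/p = 4/3; E[cost] = 6·4/3 = 8.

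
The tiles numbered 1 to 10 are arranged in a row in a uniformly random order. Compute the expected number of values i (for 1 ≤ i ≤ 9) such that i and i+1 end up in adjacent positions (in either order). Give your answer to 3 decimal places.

1.800

For each i ∈ {1,…,9}, let Xᵢ = 1 if i and i+1 are adjacent. P(Xᵢ=1) = 2·(10−1)!/10! = 2/10.
By linearity, E[ΣXᵢ] = (9)·(2/10) = 9/5.
≈ 1.800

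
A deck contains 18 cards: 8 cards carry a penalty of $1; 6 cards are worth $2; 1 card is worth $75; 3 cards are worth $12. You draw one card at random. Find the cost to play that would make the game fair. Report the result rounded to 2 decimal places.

E[payout] = (8/18)·(-1) + (6/18)·2 + (1/18)·75 + (3/18)·12 = 115/18
Fair fee = E[payout] = 115/18 ≈ $6.39

$6.39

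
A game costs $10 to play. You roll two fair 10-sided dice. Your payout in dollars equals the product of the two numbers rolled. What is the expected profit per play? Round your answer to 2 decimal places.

Distribution of the product of the two numbers rolled: 1 w.p. 1/100, 2 w.p. 1/50, 3 w.p. 1/50, 4 w.p. 3/100, 5 w.p. 1/50, 6 w.p. 1/25, …
E[payout] = (1/100)·1 + (1/50)·2 + (1/50)·3 + (3/100)·4 + (1/50)·5 + (1/25)·6 + (1/50)·7 + (1/25)·8 + (3/100)·9 + (1/25)·10 + (1/25)·12 + (1/50)·14 + (1/50)·15 + (3/100)·16 + (1/25)·18 + (1/25)·20 + (1/50)·21 + (1/25)·24 + (1/100)·25 + (1/50)·27 + (1/50)·28 + (1/25)·30 + (1/50)·32 + (1/50)·35 + (3/100)·36 + (1/25)·40 + (1/50)·42 + (1/50)·45 + (1/50)·48 + (1/100)·49 + (1/50)·50 + (1/50)·54 + (1/50)·56 + (1/50)·60 + (1/50)·63 + (1/100)·64 + (1/50)·70 + (1/50)·72 + (1/50)·80 + (1/100)·81 + (1/50)·90 + (1/100)·100 = 121/4
Expected profit = 121/4 − 10 = 81/4 ≈ $20.25

$20.25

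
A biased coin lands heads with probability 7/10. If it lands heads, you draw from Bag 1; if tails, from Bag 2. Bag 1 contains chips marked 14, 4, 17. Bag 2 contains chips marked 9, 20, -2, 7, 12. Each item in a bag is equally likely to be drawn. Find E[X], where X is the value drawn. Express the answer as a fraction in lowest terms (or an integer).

1639/150

E[X | Bag 1] = (14 + 4 + 17)/3 = 35/3
E[X | Bag 2] = (9 + 20 − 2 + 7 + 12)/5 = 46/5
E[X] = (7/10)·35/3 + (3/10)·46/5 = 1639/150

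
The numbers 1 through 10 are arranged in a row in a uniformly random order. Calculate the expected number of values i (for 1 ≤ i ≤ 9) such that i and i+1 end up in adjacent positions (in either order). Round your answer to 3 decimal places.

1.800

For each i ∈ {1,…,9}, let Xᵢ = 1 if i and i+1 are adjacent. P(Xᵢ=1) = 2·(10−1)!/10! = 2/10.
By linearity, E[ΣXᵢ] = (9)·(2/10) = 9/5.
≈ 1.800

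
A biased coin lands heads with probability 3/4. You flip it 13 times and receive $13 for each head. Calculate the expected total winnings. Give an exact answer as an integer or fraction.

E[#heads] = 13·3/4 = 39/4 (linearity over flips).
E[winnings] = 13·39/4 = 507/4.

507/4 dollars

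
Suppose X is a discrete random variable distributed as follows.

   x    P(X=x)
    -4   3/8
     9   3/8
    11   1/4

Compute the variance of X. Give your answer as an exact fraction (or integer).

E[X] = (3/8)·(-4) + (3/8)·9 + (1/4)·11 = 37/8
E[X²] = (3/8)·16 + (3/8)·81 + (1/4)·121 = 533/8
Var(X) = 533/8 − (37/8)² = 2895/64

2895/64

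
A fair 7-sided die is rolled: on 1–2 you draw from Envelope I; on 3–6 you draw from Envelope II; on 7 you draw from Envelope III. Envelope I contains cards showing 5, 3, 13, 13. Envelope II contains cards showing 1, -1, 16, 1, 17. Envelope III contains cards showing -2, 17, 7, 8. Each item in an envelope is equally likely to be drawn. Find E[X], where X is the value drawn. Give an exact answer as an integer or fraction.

E[X | Envelope I] = (5 + 3 + 13 + 13)/4 = 17/2
E[X | Envelope II] = (1 − 1 + 16 + 1 + 17)/5 = 34/5
E[X | Envelope III] = (-2 + 17 + 7 + 8)/4 = 15/2
E[X] = (2/7)·17/2 + (4/7)·34/5 + (1/7)·15/2 = 517/70

517/70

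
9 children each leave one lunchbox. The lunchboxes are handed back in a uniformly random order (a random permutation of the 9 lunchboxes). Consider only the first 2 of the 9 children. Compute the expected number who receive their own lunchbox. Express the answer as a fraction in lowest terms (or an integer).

Let Xᵢ = 1 if person i gets their own lunchbox. For each i, P(Xᵢ=1) = 1/9.
By linearity of expectation, E[X₁+…+X_2] = 2·(1/9) = 2/9.

2/9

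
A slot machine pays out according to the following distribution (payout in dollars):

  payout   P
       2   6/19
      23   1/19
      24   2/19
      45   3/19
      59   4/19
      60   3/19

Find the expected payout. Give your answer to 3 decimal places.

$33.368

E[X] = (6/19)·2 + (1/19)·23 + (2/19)·24 + (3/19)·45 + (4/19)·59 + (3/19)·60
     = 634/19 ≈ 33.368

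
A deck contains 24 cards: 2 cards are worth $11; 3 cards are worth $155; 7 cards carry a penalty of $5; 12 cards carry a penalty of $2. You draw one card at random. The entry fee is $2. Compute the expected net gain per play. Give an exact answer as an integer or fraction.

95/6 dollars

E[payout] = (2/24)·11 + (3/24)·155 + (7/24)·(-5) + (12/24)·(-2) = 107/6
Expected profit = 107/6 − 2 = 95/6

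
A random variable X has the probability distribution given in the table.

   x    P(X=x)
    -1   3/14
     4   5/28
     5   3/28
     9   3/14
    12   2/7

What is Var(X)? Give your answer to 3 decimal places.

23.381

E[X] = (3/14)·(-1) + (5/28)·4 + (3/28)·5 + (3/14)·9 + (2/7)·12 = 179/28
E[X²] = (3/14)·1 + (5/28)·16 + (3/28)·25 + (3/14)·81 + (2/7)·144 = 257/4
Var(X) = 257/4 − (179/28)² = 18331/784 ≈ 23.381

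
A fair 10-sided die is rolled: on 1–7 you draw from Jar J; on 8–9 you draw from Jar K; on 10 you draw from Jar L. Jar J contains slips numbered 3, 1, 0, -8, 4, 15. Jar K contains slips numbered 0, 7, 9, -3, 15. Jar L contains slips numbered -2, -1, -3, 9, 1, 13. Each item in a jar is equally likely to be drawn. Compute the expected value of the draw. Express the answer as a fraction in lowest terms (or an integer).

E[X | Jar J] = (3 + 1 + 0 − 8 + 4 + 15)/6 = 5/2
E[X | Jar K] = (0 + 7 + 9 − 3 + 15)/5 = 28/5
E[X | Jar L] = (-2 − 1 − 3 + 9 + 1 + 13)/6 = 17/6
E[X] = (7/10)·5/2 + (1/5)·28/5 + (1/10)·17/6 = 473/150

473/150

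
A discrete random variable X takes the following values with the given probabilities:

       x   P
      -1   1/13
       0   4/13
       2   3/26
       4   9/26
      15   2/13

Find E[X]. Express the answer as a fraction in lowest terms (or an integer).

50/13

E[X] = (1/13)·(-1) + (4/13)·0 + (3/26)·2 + (9/26)·4 + (2/13)·15
     = 50/13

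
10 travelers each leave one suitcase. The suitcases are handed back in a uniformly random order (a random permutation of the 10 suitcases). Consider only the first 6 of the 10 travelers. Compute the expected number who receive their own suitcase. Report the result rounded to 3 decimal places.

0.600

Let Xᵢ = 1 if person i gets their own suitcase. For each i, P(Xᵢ=1) = 1/10.
By linearity of expectation, E[X₁+…+X_6] = 6·(1/10) = 3/5.
≈ 0.600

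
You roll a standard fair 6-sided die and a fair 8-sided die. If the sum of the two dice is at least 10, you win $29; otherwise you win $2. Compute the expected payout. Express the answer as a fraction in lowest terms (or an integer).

167/16 dollars

E[payout] = (11/16)·2 + (5/16)·29 = 167/16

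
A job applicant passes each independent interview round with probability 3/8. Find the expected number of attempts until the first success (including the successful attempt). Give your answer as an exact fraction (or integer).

For a geometric distribution, E[trials] = 1/p = 1/(3/8) = 8/3.

8/3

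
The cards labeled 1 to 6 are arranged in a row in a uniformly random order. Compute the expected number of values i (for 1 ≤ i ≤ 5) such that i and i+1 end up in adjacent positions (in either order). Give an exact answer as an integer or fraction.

For each i ∈ {1,…,5}, let Xᵢ = 1 if i and i+1 are adjacent. P(Xᵢ=1) = 2·(6−1)!/6! = 2/6.
By linearity, E[ΣXᵢ] = (5)·(2/6) = 5/3.

5/3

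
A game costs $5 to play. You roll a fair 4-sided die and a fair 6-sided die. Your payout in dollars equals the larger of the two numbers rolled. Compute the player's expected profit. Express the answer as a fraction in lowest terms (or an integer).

Distribution of the larger of the two numbers rolled: 1 w.p. 1/24, 2 w.p. 1/8, 3 w.p. 5/24, 4 w.p. 7/24, 5 w.p. 1/6, 6 w.p. 1/6
E[payout] = (1/24)·1 + (1/8)·2 + (5/24)·3 + (7/24)·4 + (1/6)·5 + (1/6)·6 = 47/12
Expected profit = 47/12 − 5 = -13/12

-13/12 dollars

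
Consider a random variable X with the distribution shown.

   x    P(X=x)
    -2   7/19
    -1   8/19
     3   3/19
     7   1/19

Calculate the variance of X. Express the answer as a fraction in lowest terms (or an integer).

E[X] = (7/19)·(-2) + (8/19)·(-1) + (3/19)·3 + (1/19)·7 = -6/19
E[X²] = (7/19)·4 + (8/19)·1 + (3/19)·9 + (1/19)·49 = 112/19
Var(X) = 112/19 − (-6/19)² = 2092/361

2092/361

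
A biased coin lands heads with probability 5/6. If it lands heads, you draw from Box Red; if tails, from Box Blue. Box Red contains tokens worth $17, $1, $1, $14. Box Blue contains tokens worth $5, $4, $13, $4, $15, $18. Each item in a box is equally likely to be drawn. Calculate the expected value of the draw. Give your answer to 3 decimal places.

$8.514

E[X | Box Red] = (17 + 1 + 1 + 14)/4 = 33/4
E[X | Box Blue] = (5 + 4 + 13 + 4 + 15 + 18)/6 = 59/6
E[X] = (5/6)·33/4 + (1/6)·59/6 = 613/72 ≈ 8.514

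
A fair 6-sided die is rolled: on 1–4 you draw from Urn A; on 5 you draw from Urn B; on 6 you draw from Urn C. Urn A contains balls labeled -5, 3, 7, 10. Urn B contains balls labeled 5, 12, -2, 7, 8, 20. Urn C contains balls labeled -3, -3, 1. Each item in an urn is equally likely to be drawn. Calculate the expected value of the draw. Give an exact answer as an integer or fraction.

E[X | Urn A] = (-5 + 3 + 7 + 10)/4 = 15/4
E[X | Urn B] = (5 + 12 − 2 + 7 + 8 + 20)/6 = 25/3
E[X | Urn C] = (-3 − 3 + 1)/3 = -5/3
E[X] = (2/3)·15/4 + (1/6)·25/3 + (1/6)·(-5/3) = 65/18

65/18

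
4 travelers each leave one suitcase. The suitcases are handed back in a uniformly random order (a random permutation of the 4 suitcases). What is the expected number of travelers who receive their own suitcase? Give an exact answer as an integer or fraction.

1

Let Xᵢ = 1 if person i gets their own suitcase. For each i, P(Xᵢ=1) = 1/4.
By linearity of expectation, E[X₁+…+X_4] = 4·(1/4) = 1.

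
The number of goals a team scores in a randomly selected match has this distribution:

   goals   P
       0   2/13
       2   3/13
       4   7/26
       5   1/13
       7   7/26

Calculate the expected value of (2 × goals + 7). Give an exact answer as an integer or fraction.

E[2x+7] = (2/13)·7 + (3/13)·11 + (7/26)·15 + (1/13)·17 + (7/26)·21
     = 190/13

190/13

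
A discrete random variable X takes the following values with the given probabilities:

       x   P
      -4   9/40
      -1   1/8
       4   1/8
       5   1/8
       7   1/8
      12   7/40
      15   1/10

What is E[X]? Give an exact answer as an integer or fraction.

E[X] = (9/40)·(-4) + (1/8)·(-1) + (1/8)·4 + (1/8)·5 + (1/8)·7 + (7/40)·12 + (1/10)·15
     = 183/40

183/40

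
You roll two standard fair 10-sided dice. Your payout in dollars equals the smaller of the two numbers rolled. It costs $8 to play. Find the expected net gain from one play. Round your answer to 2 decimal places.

Distribution of the smaller of the two numbers rolled: 1 w.p. 19/100, 2 w.p. 17/100, 3 w.p. 3/20, 4 w.p. 13/100, 5 w.p. 11/100, 6 w.p. 9/100, …
E[payout] = (19/100)·1 + (17/100)·2 + (3/20)·3 + (13/100)·4 + (11/100)·5 + (9/100)·6 + (7/100)·7 + (1/20)·8 + (3/100)·9 + (1/100)·10 = 77/20
Expected profit = 77/20 − 8 = -83/20 ≈ -$4.15

-$4.15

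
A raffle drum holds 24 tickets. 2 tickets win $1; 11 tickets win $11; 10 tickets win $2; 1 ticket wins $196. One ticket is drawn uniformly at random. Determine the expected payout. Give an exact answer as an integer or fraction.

E[payout] = (2/24)·1 + (11/24)·11 + (10/24)·2 + (1/24)·196 = 113/8

113/8 dollars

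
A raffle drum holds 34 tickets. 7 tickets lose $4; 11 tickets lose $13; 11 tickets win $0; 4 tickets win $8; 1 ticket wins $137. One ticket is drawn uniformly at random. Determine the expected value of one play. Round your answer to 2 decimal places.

-$0.06

E[payout] = (7/34)·(-4) + (11/34)·(-13) + (11/34)·0 + (4/34)·8 + (1/34)·137 = -1/17
≈ -$0.06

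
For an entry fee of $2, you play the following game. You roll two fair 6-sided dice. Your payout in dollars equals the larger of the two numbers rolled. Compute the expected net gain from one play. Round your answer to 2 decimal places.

Distribution of the larger of the two numbers rolled: 1 w.p. 1/36, 2 w.p. 1/12, 3 w.p. 5/36, 4 w.p. 7/36, 5 w.p. 1/4, 6 w.p. 11/36
E[payout] = (1/36)·1 + (1/12)·2 + (5/36)·3 + (7/36)·4 + (1/4)·5 + (11/36)·6 = 161/36
Expected profit = 161/36 − 2 = 89/36 ≈ $2.47

$2.47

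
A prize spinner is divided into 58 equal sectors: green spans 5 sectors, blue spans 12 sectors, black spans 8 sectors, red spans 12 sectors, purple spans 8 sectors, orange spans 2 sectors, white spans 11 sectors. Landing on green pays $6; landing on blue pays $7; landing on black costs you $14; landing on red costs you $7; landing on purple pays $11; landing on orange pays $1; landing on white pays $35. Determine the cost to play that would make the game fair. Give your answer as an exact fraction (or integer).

393/58 dollars

E[payout] = (5/58)·6 + (12/58)·7 + (8/58)·(-14) + (12/58)·(-7) + (8/58)·11 + (2/58)·1 + (11/58)·35 = 393/58
Fair fee = E[payout] = 393/58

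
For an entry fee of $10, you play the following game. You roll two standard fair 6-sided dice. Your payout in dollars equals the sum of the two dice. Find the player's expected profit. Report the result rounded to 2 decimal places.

Distribution of the sum of the two dice: 2 w.p. 1/36, 3 w.p. 1/18, 4 w.p. 1/12, 5 w.p. 1/9, 6 w.p. 5/36, 7 w.p. 1/6, …
E[payout] = (1/36)·2 + (1/18)·3 + (1/12)·4 + (1/9)·5 + (5/36)·6 + (1/6)·7 + (5/36)·8 + (1/9)·9 + (1/12)·10 + (1/18)·11 + (1/36)·12 = 7
Expected profit = 7 − 10 = -3 ≈ -$3.00

-$3.00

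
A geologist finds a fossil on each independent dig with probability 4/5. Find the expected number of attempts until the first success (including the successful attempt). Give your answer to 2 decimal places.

1.25

For a geometric distribution, E[trials] = 1/p = 1/(4/5) = 5/4.
≈ 1.25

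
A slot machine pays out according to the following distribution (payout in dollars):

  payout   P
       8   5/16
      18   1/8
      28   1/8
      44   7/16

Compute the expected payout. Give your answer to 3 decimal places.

$27.500

E[X] = (5/16)·8 + (1/8)·18 + (1/8)·28 + (7/16)·44
     = 55/2 ≈ 27.500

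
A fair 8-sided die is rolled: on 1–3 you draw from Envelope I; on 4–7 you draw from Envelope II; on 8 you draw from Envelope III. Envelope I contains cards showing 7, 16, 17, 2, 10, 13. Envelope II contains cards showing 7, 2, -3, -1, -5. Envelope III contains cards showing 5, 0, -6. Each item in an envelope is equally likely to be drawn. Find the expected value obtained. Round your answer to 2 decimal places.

E[X | Envelope I] = (7 + 16 + 17 + 2 + 10 + 13)/6 = 65/6
E[X | Envelope II] = (7 + 2 − 3 − 1 − 5)/5 = 0
E[X | Envelope III] = (5 + 0 − 6)/3 = -1/3
E[X] = (3/8)·65/6 + (1/2)·0 + (1/8)·(-1/3) = 193/48 ≈ 4.02

4.02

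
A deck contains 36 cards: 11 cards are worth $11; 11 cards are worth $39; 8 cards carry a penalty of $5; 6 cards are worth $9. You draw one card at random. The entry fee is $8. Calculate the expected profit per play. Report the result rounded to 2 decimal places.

$7.67

E[payout] = (11/36)·11 + (11/36)·39 + (8/36)·(-5) + (6/36)·9 = 47/3
Expected profit = 47/3 − 8 = 23/3 ≈ $7.67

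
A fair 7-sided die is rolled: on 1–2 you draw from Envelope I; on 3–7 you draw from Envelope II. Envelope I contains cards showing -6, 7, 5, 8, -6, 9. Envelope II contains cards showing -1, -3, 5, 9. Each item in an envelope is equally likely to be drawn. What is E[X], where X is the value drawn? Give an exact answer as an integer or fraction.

E[X | Envelope I] = (-6 + 7 + 5 + 8 − 6 + 9)/6 = 17/6
E[X | Envelope II] = (-1 − 3 + 5 + 9)/4 = 5/2
E[X] = (2/7)·17/6 + (5/7)·5/2 = 109/42

109/42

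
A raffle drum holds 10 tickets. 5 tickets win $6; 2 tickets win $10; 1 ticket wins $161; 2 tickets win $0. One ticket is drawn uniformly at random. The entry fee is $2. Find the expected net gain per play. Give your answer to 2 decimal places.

$19.10

E[payout] = (5/10)·6 + (2/10)·10 + (1/10)·161 + (2/10)·0 = 211/10
Expected profit = 211/10 − 2 = 191/10 ≈ $19.10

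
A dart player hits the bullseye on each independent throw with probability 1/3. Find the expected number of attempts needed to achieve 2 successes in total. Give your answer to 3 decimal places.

6.000

By linearity (sum of 2 independent geometric waits), E[trials] = 2/p = 2/(1/3) = 6.
≈ 6.000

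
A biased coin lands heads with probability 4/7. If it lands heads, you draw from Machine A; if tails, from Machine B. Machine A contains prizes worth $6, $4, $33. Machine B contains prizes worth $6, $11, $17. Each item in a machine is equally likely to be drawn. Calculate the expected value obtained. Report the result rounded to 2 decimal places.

E[X | Machine A] = (6 + 4 + 33)/3 = 43/3
E[X | Machine B] = (6 + 11 + 17)/3 = 34/3
E[X] = (4/7)·43/3 + (3/7)·34/3 = 274/21 ≈ 13.05

$13.05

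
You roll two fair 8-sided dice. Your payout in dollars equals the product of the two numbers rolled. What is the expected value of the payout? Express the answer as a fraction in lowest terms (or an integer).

Distribution of the product of the two numbers rolled: 1 w.p. 1/64, 2 w.p. 1/32, 3 w.p. 1/32, 4 w.p. 3/64, 5 w.p. 1/32, 6 w.p. 1/16, …
E[payout] = (1/64)·1 + (1/32)·2 + (1/32)·3 + (3/64)·4 + (1/32)·5 + (1/16)·6 + (1/32)·7 + (1/16)·8 + (1/64)·9 + (1/32)·10 + (1/16)·12 + (1/32)·14 + (1/32)·15 + (3/64)·16 + (1/32)·18 + (1/32)·20 + (1/32)·21 + (1/16)·24 + (1/64)·25 + (1/32)·28 + (1/32)·30 + (1/32)·32 + (1/32)·35 + (1/64)·36 + (1/32)·40 + (1/32)·42 + (1/32)·48 + (1/64)·49 + (1/32)·56 + (1/64)·64 = 81/4

81/4 dollars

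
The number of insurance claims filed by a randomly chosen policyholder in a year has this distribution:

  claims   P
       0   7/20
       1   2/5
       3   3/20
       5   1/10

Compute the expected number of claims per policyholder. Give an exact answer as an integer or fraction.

E[X] = (7/20)·0 + (2/5)·1 + (3/20)·3 + (1/10)·5
     = 27/20

27/20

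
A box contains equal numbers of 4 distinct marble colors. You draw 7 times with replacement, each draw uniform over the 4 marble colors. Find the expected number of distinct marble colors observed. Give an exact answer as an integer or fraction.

14197/4096

Let Xⱼ=1 if type j appears at least once. P(Xⱼ=1) = 1 − ((4−1)/4)^7 = 14197/16384.
E[#distinct] = 4·14197/16384 = 14197/4096.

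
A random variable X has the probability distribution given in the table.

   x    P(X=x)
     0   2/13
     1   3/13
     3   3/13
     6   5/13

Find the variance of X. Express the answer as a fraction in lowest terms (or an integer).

966/169

E[X] = (2/13)·0 + (3/13)·1 + (3/13)·3 + (5/13)·6 = 42/13
E[X²] = (2/13)·0 + (3/13)·1 + (3/13)·9 + (5/13)·36 = 210/13
Var(X) = 210/13 − (42/13)² = 966/169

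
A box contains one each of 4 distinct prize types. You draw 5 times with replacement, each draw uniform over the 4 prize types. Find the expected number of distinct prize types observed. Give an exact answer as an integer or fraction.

Let Xⱼ=1 if type j appears at least once. P(Xⱼ=1) = 1 − ((4−1)/4)^5 = 781/1024.
E[#distinct] = 4·781/1024 = 781/256.

781/256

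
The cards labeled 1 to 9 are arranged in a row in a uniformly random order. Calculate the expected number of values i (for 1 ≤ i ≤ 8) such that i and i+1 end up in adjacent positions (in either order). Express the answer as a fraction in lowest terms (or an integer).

16/9

For each i ∈ {1,…,8}, let Xᵢ = 1 if i and i+1 are adjacent. P(Xᵢ=1) = 2·(9−1)!/9! = 2/9.
By linearity, E[ΣXᵢ] = (8)·(2/9) = 16/9.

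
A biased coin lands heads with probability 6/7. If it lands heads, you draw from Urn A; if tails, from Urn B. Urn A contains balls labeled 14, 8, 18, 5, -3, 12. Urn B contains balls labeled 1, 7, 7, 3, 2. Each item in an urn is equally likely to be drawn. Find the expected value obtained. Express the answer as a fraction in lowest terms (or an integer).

58/7

E[X | Urn A] = (14 + 8 + 18 + 5 − 3 + 12)/6 = 9
E[X | Urn B] = (1 + 7 + 7 + 3 + 2)/5 = 4
E[X] = (6/7)·9 + (1/7)·4 = 58/7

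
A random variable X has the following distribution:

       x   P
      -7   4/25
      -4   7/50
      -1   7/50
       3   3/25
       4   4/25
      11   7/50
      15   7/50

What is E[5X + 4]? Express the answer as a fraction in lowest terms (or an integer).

E[5x+4] = (4/25)·(-31) + (7/50)·(-16) + (7/50)·(-1) + (3/25)·19 + (4/25)·24 + (7/50)·59 + (7/50)·79
     = 181/10

181/10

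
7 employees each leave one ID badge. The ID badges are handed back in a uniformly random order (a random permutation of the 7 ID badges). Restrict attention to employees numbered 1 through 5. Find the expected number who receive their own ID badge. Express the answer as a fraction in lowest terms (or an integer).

Let Xᵢ = 1 if person i gets their own ID badge. For each i, P(Xᵢ=1) = 1/7.
By linearity of expectation, E[X₁+…+X_5] = 5·(1/7) = 5/7.

5/7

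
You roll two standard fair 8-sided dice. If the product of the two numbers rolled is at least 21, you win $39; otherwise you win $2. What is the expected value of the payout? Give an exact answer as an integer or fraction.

E[payout] = (19/32)·2 + (13/32)·39 = 545/32

545/32 dollars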